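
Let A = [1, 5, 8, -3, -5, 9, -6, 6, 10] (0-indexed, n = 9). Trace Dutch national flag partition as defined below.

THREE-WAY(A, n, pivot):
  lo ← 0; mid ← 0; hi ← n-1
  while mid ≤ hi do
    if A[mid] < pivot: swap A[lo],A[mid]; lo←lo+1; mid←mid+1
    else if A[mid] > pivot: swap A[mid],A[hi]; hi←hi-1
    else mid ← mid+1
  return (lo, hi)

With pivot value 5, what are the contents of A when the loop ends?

lo=0 mid=0 hi=8
1<5: swap(0,0), lo=1 mid=1 ⇒ [1, 5, 8, -3, -5, 9, -6, 6, 10]
5=5: mid=2
8>5: swap(2,8), hi=7 ⇒ [1, 5, 10, -3, -5, 9, -6, 6, 8]
10>5: swap(2,7), hi=6 ⇒ [1, 5, 6, -3, -5, 9, -6, 10, 8]
6>5: swap(2,6), hi=5 ⇒ [1, 5, -6, -3, -5, 9, 6, 10, 8]
-6<5: swap(1,2), lo=2 mid=3 ⇒ [1, -6, 5, -3, -5, 9, 6, 10, 8]
-3<5: swap(2,3), lo=3 mid=4 ⇒ [1, -6, -3, 5, -5, 9, 6, 10, 8]
-5<5: swap(3,4), lo=4 mid=5 ⇒ [1, -6, -3, -5, 5, 9, 6, 10, 8]
9>5: swap(5,5), hi=4 ⇒ [1, -6, -3, -5, 5, 9, 6, 10, 8]
done. lo=4 hi=4; A=[1, -6, -3, -5, 5, 9, 6, 10, 8]

[1, -6, -3, -5, 5, 9, 6, 10, 8]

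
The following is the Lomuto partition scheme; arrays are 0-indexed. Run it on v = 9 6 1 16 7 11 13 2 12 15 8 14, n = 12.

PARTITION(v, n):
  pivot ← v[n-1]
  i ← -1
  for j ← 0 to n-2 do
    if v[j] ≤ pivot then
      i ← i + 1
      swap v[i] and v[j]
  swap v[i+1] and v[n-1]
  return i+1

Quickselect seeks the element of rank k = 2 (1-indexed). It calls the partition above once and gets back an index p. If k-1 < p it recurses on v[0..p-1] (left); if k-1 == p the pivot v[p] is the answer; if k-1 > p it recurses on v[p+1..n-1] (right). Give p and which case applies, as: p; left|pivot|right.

pivot = v[11] = 14; i = -1
j=0: v[0]=9 ≤ 14 → i=0, swap v[0],v[0] (no change) → 9 6 1 16 7 11 13 2 12 15 8 14
j=1: v[1]=6 ≤ 14 → i=1, swap v[1],v[1] (no change) → 9 6 1 16 7 11 13 2 12 15 8 14
j=2: v[2]=1 ≤ 14 → i=2, swap v[2],v[2] (no change) → 9 6 1 16 7 11 13 2 12 15 8 14
j=3: v[3]=16 > 14 → no swap
j=4: v[4]=7 ≤ 14 → i=3, swap v[3],v[4] → 9 6 1 7 16 11 13 2 12 15 8 14
j=5: v[5]=11 ≤ 14 → i=4, swap v[4],v[5] → 9 6 1 7 11 16 13 2 12 15 8 14
j=6: v[6]=13 ≤ 14 → i=5, swap v[5],v[6] → 9 6 1 7 11 13 16 2 12 15 8 14
j=7: v[7]=2 ≤ 14 → i=6, swap v[6],v[7] → 9 6 1 7 11 13 2 16 12 15 8 14
j=8: v[8]=12 ≤ 14 → i=7, swap v[7],v[8] → 9 6 1 7 11 13 2 12 16 15 8 14
j=9: v[9]=15 > 14 → no swap
j=10: v[10]=8 ≤ 14 → i=8, swap v[8],v[10] → 9 6 1 7 11 13 2 12 8 15 16 14
final swap v[9],v[11] → 9 6 1 7 11 13 2 12 8 14 16 15; return 9
p = 9; k-1 = 1 < 9 ⇒ left

9; left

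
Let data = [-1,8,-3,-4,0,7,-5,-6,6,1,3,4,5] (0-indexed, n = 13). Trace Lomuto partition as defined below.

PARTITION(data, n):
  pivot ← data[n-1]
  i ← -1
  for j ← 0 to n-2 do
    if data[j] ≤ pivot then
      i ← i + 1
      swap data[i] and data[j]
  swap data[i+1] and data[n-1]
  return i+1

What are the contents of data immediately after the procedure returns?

pivot=5, i=-1
j=0: -1≤5, i=0, swap(0,0) ⇒ [-1,8,-3,-4,0,7,-5,-6,6,1,3,4,5]
j=1: 8>5, skip
j=2: -3≤5, i=1, swap(1,2) ⇒ [-1,-3,8,-4,0,7,-5,-6,6,1,3,4,5]
j=3: -4≤5, i=2, swap(2,3) ⇒ [-1,-3,-4,8,0,7,-5,-6,6,1,3,4,5]
j=4: 0≤5, i=3, swap(3,4) ⇒ [-1,-3,-4,0,8,7,-5,-6,6,1,3,4,5]
j=5: 7>5, skip
j=6: -5≤5, i=4, swap(4,6) ⇒ [-1,-3,-4,0,-5,7,8,-6,6,1,3,4,5]
j=7: -6≤5, i=5, swap(5,7) ⇒ [-1,-3,-4,0,-5,-6,8,7,6,1,3,4,5]
j=8: 6>5, skip
j=9: 1≤5, i=6, swap(6,9) ⇒ [-1,-3,-4,0,-5,-6,1,7,6,8,3,4,5]
j=10: 3≤5, i=7, swap(7,10) ⇒ [-1,-3,-4,0,-5,-6,1,3,6,8,7,4,5]
j=11: 4≤5, i=8, swap(8,11) ⇒ [-1,-3,-4,0,-5,-6,1,3,4,8,7,6,5]
swap(9,12) ⇒ [-1,-3,-4,0,-5,-6,1,3,4,5,7,6,8]; return 9

[-1,-3,-4,0,-5,-6,1,3,4,5,7,6,8]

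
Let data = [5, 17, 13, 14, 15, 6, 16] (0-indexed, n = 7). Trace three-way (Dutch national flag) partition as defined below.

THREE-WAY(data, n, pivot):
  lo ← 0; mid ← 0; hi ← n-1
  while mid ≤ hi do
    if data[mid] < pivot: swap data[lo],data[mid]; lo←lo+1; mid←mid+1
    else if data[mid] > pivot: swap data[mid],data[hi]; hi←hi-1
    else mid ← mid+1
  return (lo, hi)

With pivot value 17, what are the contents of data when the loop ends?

pivot = 17; lo=0, mid=0, hi=6
data[mid]=5<17: swap data[0],data[0]; lo=1,mid=1 → [5, 17, 13, 14, 15, 6, 16]
data[mid]=17=17: mid=2
data[mid]=13<17: swap data[1],data[2]; lo=2,mid=3 → [5, 13, 17, 14, 15, 6, 16]
data[mid]=14<17: swap data[2],data[3]; lo=3,mid=4 → [5, 13, 14, 17, 15, 6, 16]
data[mid]=15<17: swap data[3],data[4]; lo=4,mid=5 → [5, 13, 14, 15, 17, 6, 16]
data[mid]=6<17: swap data[4],data[5]; lo=5,mid=6 → [5, 13, 14, 15, 6, 17, 16]
data[mid]=16<17: swap data[5],data[6]; lo=6,mid=7 → [5, 13, 14, 15, 6, 16, 17]
end: lo=6, hi=6; data = [5, 13, 14, 15, 6, 16, 17]

[5, 13, 14, 15, 6, 16, 17]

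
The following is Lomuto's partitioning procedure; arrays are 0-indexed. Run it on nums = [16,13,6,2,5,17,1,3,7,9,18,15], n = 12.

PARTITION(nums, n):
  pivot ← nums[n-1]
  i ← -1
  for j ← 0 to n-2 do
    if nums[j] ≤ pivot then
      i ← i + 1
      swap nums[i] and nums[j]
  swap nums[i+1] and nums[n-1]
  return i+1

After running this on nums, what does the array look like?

[13,6,2,5,1,3,7,9,15,17,18,16]

pivot=15, i=-1
j=0: 16>15, skip
j=1: 13≤15, i=0, swap(0,1) ⇒ [13,16,6,2,5,17,1,3,7,9,18,15]
j=2: 6≤15, i=1, swap(1,2) ⇒ [13,6,16,2,5,17,1,3,7,9,18,15]
j=3: 2≤15, i=2, swap(2,3) ⇒ [13,6,2,16,5,17,1,3,7,9,18,15]
j=4: 5≤15, i=3, swap(3,4) ⇒ [13,6,2,5,16,17,1,3,7,9,18,15]
j=5: 17>15, skip
j=6: 1≤15, i=4, swap(4,6) ⇒ [13,6,2,5,1,17,16,3,7,9,18,15]
j=7: 3≤15, i=5, swap(5,7) ⇒ [13,6,2,5,1,3,16,17,7,9,18,15]
j=8: 7≤15, i=6, swap(6,8) ⇒ [13,6,2,5,1,3,7,17,16,9,18,15]
j=9: 9≤15, i=7, swap(7,9) ⇒ [13,6,2,5,1,3,7,9,16,17,18,15]
j=10: 18>15, skip
swap(8,11) ⇒ [13,6,2,5,1,3,7,9,15,17,18,16]; return 8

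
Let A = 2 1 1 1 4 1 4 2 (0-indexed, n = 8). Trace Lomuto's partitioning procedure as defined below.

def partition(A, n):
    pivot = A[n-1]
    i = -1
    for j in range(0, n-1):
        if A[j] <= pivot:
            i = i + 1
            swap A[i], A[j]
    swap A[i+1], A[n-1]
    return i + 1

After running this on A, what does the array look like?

pivot = A[7] = 2; i = -1
j=0: A[0]=2 ≤ 2 → i=0, swap A[0],A[0] (no change) → 2 1 1 1 4 1 4 2
j=1: A[1]=1 ≤ 2 → i=1, swap A[1],A[1] (no change) → 2 1 1 1 4 1 4 2
j=2: A[2]=1 ≤ 2 → i=2, swap A[2],A[2] (no change) → 2 1 1 1 4 1 4 2
j=3: A[3]=1 ≤ 2 → i=3, swap A[3],A[3] (no change) → 2 1 1 1 4 1 4 2
j=4: A[4]=4 > 2 → no swap
j=5: A[5]=1 ≤ 2 → i=4, swap A[4],A[5] → 2 1 1 1 1 4 4 2
j=6: A[6]=4 > 2 → no swap
final swap A[5],A[7] → 2 1 1 1 1 2 4 4; return 5

2 1 1 1 1 2 4 4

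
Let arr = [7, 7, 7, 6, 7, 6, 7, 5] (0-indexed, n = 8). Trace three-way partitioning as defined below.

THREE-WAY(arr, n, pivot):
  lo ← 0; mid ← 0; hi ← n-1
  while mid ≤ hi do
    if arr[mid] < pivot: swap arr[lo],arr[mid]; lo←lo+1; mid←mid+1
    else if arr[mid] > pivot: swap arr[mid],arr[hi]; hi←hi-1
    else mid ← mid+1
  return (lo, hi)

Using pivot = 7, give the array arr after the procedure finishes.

[6, 6, 5, 7, 7, 7, 7, 7]

lo=0 mid=0 hi=7
7=7: mid=1
7=7: mid=2
7=7: mid=3
6<7: swap(0,3), lo=1 mid=4 ⇒ [6, 7, 7, 7, 7, 6, 7, 5]
7=7: mid=5
6<7: swap(1,5), lo=2 mid=6 ⇒ [6, 6, 7, 7, 7, 7, 7, 5]
7=7: mid=7
5<7: swap(2,7), lo=3 mid=8 ⇒ [6, 6, 5, 7, 7, 7, 7, 7]
done. lo=3 hi=7; arr=[6, 6, 5, 7, 7, 7, 7, 7]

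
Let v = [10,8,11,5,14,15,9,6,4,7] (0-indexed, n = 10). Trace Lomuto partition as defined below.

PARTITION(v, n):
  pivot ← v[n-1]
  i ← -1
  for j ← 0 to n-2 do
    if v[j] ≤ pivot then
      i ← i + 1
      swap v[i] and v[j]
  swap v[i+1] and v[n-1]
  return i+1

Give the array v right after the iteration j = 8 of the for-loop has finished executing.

pivot = v[9] = 7; i = -1
j=0: v[0]=10 > 7 → no swap
j=1: v[1]=8 > 7 → no swap
j=2: v[2]=11 > 7 → no swap
j=3: v[3]=5 ≤ 7 → i=0, swap v[0],v[3] → [5,8,11,10,14,15,9,6,4,7]
j=4: v[4]=14 > 7 → no swap
j=5: v[5]=15 > 7 → no swap
j=6: v[6]=9 > 7 → no swap
j=7: v[7]=6 ≤ 7 → i=1, swap v[1],v[7] → [5,6,11,10,14,15,9,8,4,7]
j=8: v[8]=4 ≤ 7 → i=2, swap v[2],v[8] → [5,6,4,10,14,15,9,8,11,7]
(after j=8) v = [5,6,4,10,14,15,9,8,11,7]

[5,6,4,10,14,15,9,8,11,7]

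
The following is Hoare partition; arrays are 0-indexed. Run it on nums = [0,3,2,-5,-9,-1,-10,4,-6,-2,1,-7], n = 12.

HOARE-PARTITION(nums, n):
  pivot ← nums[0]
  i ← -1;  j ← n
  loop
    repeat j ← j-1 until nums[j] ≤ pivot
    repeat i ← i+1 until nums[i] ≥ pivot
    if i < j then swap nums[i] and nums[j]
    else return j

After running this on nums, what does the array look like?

[-7,-2,-6,-5,-9,-1,-10,4,2,3,1,0]

pivot=0
j stops at 11 (-7), i stops at 0 (0); swap ⇒ [-7,3,2,-5,-9,-1,-10,4,-6,-2,1,0]
j stops at 9 (-2), i stops at 1 (3); swap ⇒ [-7,-2,2,-5,-9,-1,-10,4,-6,3,1,0]
j stops at 8 (-6), i stops at 2 (2); swap ⇒ [-7,-2,-6,-5,-9,-1,-10,4,2,3,1,0]
j stops at 6, i stops at 7; i≥j ⇒ return 6. nums=[-7,-2,-6,-5,-9,-1,-10,4,2,3,1,0]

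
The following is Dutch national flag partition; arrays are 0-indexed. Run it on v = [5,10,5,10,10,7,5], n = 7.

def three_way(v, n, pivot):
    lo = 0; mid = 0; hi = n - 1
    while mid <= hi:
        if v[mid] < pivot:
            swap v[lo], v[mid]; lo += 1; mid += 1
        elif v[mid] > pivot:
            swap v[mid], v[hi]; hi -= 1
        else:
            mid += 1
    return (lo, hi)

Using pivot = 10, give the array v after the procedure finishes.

lo=0 mid=0 hi=6
5<10: swap(0,0), lo=1 mid=1 ⇒ [5,10,5,10,10,7,5]
10=10: mid=2
5<10: swap(1,2), lo=2 mid=3 ⇒ [5,5,10,10,10,7,5]
10=10: mid=4
10=10: mid=5
7<10: swap(2,5), lo=3 mid=6 ⇒ [5,5,7,10,10,10,5]
5<10: swap(3,6), lo=4 mid=7 ⇒ [5,5,7,5,10,10,10]
done. lo=4 hi=6; v=[5,5,7,5,10,10,10]

[5,5,7,5,10,10,10]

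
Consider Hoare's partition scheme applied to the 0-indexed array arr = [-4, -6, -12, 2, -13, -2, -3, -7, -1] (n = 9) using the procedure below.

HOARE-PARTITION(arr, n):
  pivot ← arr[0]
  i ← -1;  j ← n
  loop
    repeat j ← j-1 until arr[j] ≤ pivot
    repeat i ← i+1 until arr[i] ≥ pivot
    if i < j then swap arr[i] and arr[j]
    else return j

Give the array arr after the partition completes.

[-7, -6, -12, -13, 2, -2, -3, -4, -1]

pivot=-4
j stops at 7 (-7), i stops at 0 (-4); swap ⇒ [-7, -6, -12, 2, -13, -2, -3, -4, -1]
j stops at 4 (-13), i stops at 3 (2); swap ⇒ [-7, -6, -12, -13, 2, -2, -3, -4, -1]
j stops at 3, i stops at 4; i≥j ⇒ return 3. arr=[-7, -6, -12, -13, 2, -2, -3, -4, -1]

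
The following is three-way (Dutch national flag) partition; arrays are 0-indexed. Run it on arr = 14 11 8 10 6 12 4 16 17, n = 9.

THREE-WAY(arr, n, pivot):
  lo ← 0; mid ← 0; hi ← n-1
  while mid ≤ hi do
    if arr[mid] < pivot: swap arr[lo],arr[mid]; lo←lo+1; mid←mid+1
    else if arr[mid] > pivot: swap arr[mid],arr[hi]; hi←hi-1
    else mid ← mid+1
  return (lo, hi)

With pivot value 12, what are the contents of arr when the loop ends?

lo=0 mid=0 hi=8
14>12: swap(0,8), hi=7 ⇒ 17 11 8 10 6 12 4 16 14
17>12: swap(0,7), hi=6 ⇒ 16 11 8 10 6 12 4 17 14
16>12: swap(0,6), hi=5 ⇒ 4 11 8 10 6 12 16 17 14
4<12: swap(0,0), lo=1 mid=1 ⇒ 4 11 8 10 6 12 16 17 14
11<12: swap(1,1), lo=2 mid=2 ⇒ 4 11 8 10 6 12 16 17 14
8<12: swap(2,2), lo=3 mid=3 ⇒ 4 11 8 10 6 12 16 17 14
10<12: swap(3,3), lo=4 mid=4 ⇒ 4 11 8 10 6 12 16 17 14
6<12: swap(4,4), lo=5 mid=5 ⇒ 4 11 8 10 6 12 16 17 14
12=12: mid=6
done. lo=5 hi=5; arr=4 11 8 10 6 12 16 17 14

4 11 8 10 6 12 16 17 14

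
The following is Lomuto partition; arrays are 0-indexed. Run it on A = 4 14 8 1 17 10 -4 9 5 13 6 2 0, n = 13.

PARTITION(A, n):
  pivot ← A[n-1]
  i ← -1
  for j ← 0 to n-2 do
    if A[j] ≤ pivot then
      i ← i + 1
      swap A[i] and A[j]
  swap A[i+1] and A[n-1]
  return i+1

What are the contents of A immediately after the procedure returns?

-4 0 8 1 17 10 4 9 5 13 6 2 14

pivot = A[12] = 0; i = -1
j=0: A[0]=4 > 0 → no swap
j=1: A[1]=14 > 0 → no swap
j=2: A[2]=8 > 0 → no swap
j=3: A[3]=1 > 0 → no swap
j=4: A[4]=17 > 0 → no swap
j=5: A[5]=10 > 0 → no swap
j=6: A[6]=-4 ≤ 0 → i=0, swap A[0],A[6] → -4 14 8 1 17 10 4 9 5 13 6 2 0
j=7: A[7]=9 > 0 → no swap
j=8: A[8]=5 > 0 → no swap
j=9: A[9]=13 > 0 → no swap
j=10: A[10]=6 > 0 → no swap
j=11: A[11]=2 > 0 → no swap
final swap A[1],A[12] → -4 0 8 1 17 10 4 9 5 13 6 2 14; return 1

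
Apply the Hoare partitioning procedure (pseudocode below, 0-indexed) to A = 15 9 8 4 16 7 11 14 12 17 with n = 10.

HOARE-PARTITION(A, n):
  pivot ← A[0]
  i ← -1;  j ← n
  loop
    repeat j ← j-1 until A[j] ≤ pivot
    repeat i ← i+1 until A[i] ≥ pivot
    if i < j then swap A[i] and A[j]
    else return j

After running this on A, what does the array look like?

pivot=15
j stops at 8 (12), i stops at 0 (15); swap ⇒ 12 9 8 4 16 7 11 14 15 17
j stops at 7 (14), i stops at 4 (16); swap ⇒ 12 9 8 4 14 7 11 16 15 17
j stops at 6, i stops at 7; i≥j ⇒ return 6. A=12 9 8 4 14 7 11 16 15 17

12 9 8 4 14 7 11 16 15 17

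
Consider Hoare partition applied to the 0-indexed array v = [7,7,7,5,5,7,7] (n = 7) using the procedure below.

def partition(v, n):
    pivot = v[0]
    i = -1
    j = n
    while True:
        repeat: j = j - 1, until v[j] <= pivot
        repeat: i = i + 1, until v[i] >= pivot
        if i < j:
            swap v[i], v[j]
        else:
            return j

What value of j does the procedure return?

pivot=7
j stops at 6 (7), i stops at 0 (7); swap ⇒ [7,7,7,5,5,7,7]
j stops at 5 (7), i stops at 1 (7); swap ⇒ [7,7,7,5,5,7,7]
j stops at 4 (5), i stops at 2 (7); swap ⇒ [7,7,5,5,7,7,7]
j stops at 3, i stops at 4; i≥j ⇒ return 3. v=[7,7,5,5,7,7,7]

3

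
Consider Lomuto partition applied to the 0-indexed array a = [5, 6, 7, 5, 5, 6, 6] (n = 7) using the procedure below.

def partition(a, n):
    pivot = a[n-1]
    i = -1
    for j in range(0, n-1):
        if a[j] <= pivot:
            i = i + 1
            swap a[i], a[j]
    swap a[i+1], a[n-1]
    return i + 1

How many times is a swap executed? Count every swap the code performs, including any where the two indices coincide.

6

pivot=6, i=-1
j=0: 5≤6, i=0, swap(0,0) ⇒ [5, 6, 7, 5, 5, 6, 6]
j=1: 6≤6, i=1, swap(1,1) ⇒ [5, 6, 7, 5, 5, 6, 6]
j=2: 7>6, skip
j=3: 5≤6, i=2, swap(2,3) ⇒ [5, 6, 5, 7, 5, 6, 6]
j=4: 5≤6, i=3, swap(3,4) ⇒ [5, 6, 5, 5, 7, 6, 6]
j=5: 6≤6, i=4, swap(4,5) ⇒ [5, 6, 5, 5, 6, 7, 6]
swap(5,6) ⇒ [5, 6, 5, 5, 6, 6, 7]; return 5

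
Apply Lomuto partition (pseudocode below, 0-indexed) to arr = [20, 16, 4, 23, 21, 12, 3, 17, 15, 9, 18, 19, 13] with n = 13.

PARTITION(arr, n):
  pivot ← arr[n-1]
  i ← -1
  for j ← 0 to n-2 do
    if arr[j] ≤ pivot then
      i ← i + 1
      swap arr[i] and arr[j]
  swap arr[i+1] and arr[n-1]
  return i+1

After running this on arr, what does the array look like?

pivot=13, i=-1
j=0: 20>13, skip
j=1: 16>13, skip
j=2: 4≤13, i=0, swap(0,2) ⇒ [4, 16, 20, 23, 21, 12, 3, 17, 15, 9, 18, 19, 13]
j=3: 23>13, skip
j=4: 21>13, skip
j=5: 12≤13, i=1, swap(1,5) ⇒ [4, 12, 20, 23, 21, 16, 3, 17, 15, 9, 18, 19, 13]
j=6: 3≤13, i=2, swap(2,6) ⇒ [4, 12, 3, 23, 21, 16, 20, 17, 15, 9, 18, 19, 13]
j=7: 17>13, skip
j=8: 15>13, skip
j=9: 9≤13, i=3, swap(3,9) ⇒ [4, 12, 3, 9, 21, 16, 20, 17, 15, 23, 18, 19, 13]
j=10: 18>13, skip
j=11: 19>13, skip
swap(4,12) ⇒ [4, 12, 3, 9, 13, 16, 20, 17, 15, 23, 18, 19, 21]; return 4

[4, 12, 3, 9, 13, 16, 20, 17, 15, 23, 18, 19, 21]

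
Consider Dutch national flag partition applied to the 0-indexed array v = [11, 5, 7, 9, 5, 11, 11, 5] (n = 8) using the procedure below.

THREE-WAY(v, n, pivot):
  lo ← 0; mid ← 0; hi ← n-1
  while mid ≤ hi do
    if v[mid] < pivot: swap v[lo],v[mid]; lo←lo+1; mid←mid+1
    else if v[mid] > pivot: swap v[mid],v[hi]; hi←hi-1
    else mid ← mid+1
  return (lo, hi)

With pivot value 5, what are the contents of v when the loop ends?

pivot = 5; lo=0, mid=0, hi=7
v[mid]=11>5: swap v[0],v[7]; hi=6 → [5, 5, 7, 9, 5, 11, 11, 11]
v[mid]=5=5: mid=1
v[mid]=5=5: mid=2
v[mid]=7>5: swap v[2],v[6]; hi=5 → [5, 5, 11, 9, 5, 11, 7, 11]
v[mid]=11>5: swap v[2],v[5]; hi=4 → [5, 5, 11, 9, 5, 11, 7, 11]
v[mid]=11>5: swap v[2],v[4]; hi=3 → [5, 5, 5, 9, 11, 11, 7, 11]
v[mid]=5=5: mid=3
v[mid]=9>5: swap v[3],v[3]; hi=2 → [5, 5, 5, 9, 11, 11, 7, 11]
end: lo=0, hi=2; v = [5, 5, 5, 9, 11, 11, 7, 11]

[5, 5, 5, 9, 11, 11, 7, 11]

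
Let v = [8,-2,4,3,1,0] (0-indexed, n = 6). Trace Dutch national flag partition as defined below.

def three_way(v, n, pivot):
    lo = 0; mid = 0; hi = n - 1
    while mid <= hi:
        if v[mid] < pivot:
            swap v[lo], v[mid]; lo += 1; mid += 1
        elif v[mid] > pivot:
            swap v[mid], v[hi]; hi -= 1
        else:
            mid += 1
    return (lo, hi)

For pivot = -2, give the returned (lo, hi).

(0, 0)

pivot = -2; lo=0, mid=0, hi=5
v[mid]=8>-2: swap v[0],v[5]; hi=4 → [0,-2,4,3,1,8]
v[mid]=0>-2: swap v[0],v[4]; hi=3 → [1,-2,4,3,0,8]
v[mid]=1>-2: swap v[0],v[3]; hi=2 → [3,-2,4,1,0,8]
v[mid]=3>-2: swap v[0],v[2]; hi=1 → [4,-2,3,1,0,8]
v[mid]=4>-2: swap v[0],v[1]; hi=0 → [-2,4,3,1,0,8]
v[mid]=-2=-2: mid=1
end: lo=0, hi=0; v = [-2,4,3,1,0,8]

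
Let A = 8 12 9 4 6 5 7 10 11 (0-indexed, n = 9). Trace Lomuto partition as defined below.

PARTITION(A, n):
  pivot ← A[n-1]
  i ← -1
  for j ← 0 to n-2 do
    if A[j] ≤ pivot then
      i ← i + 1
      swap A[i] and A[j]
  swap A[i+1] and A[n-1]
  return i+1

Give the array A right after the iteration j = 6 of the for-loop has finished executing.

pivot=11, i=-1
j=0: 8≤11, i=0, swap(0,0) ⇒ 8 12 9 4 6 5 7 10 11
j=1: 12>11, skip
j=2: 9≤11, i=1, swap(1,2) ⇒ 8 9 12 4 6 5 7 10 11
j=3: 4≤11, i=2, swap(2,3) ⇒ 8 9 4 12 6 5 7 10 11
j=4: 6≤11, i=3, swap(3,4) ⇒ 8 9 4 6 12 5 7 10 11
j=5: 5≤11, i=4, swap(4,5) ⇒ 8 9 4 6 5 12 7 10 11
j=6: 7≤11, i=5, swap(5,6) ⇒ 8 9 4 6 5 7 12 10 11
(after j=6) A = 8 9 4 6 5 7 12 10 11

8 9 4 6 5 7 12 10 11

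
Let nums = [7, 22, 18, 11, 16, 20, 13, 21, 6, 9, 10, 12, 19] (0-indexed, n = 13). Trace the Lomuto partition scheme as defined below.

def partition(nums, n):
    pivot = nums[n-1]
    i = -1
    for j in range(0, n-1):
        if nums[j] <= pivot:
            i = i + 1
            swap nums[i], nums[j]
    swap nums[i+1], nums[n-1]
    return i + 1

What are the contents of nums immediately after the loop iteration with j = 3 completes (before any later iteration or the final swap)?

[7, 18, 11, 22, 16, 20, 13, 21, 6, 9, 10, 12, 19]

pivot = nums[12] = 19; i = -1
j=0: nums[0]=7 ≤ 19 → i=0, swap nums[0],nums[0] (no change) → [7, 22, 18, 11, 16, 20, 13, 21, 6, 9, 10, 12, 19]
j=1: nums[1]=22 > 19 → no swap
j=2: nums[2]=18 ≤ 19 → i=1, swap nums[1],nums[2] → [7, 18, 22, 11, 16, 20, 13, 21, 6, 9, 10, 12, 19]
j=3: nums[3]=11 ≤ 19 → i=2, swap nums[2],nums[3] → [7, 18, 11, 22, 16, 20, 13, 21, 6, 9, 10, 12, 19]
(after j=3) nums = [7, 18, 11, 22, 16, 20, 13, 21, 6, 9, 10, 12, 19]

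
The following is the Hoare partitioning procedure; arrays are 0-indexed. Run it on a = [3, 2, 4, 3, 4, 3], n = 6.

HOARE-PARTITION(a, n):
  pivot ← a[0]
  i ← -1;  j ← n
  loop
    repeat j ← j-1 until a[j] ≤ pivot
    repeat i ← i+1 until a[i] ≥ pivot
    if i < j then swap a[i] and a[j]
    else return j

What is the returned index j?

pivot=3
j stops at 5 (3), i stops at 0 (3); swap ⇒ [3, 2, 4, 3, 4, 3]
j stops at 3 (3), i stops at 2 (4); swap ⇒ [3, 2, 3, 4, 4, 3]
j stops at 2, i stops at 3; i≥j ⇒ return 2. a=[3, 2, 3, 4, 4, 3]

2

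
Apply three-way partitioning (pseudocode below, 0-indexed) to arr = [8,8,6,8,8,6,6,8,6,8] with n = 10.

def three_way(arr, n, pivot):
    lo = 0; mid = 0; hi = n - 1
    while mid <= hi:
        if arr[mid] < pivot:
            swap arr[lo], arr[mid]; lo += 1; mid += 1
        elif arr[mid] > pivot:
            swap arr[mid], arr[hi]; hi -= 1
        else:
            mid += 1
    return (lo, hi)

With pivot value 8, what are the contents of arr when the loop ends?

[6,6,6,6,8,8,8,8,8,8]

pivot = 8; lo=0, mid=0, hi=9
arr[mid]=8=8: mid=1
arr[mid]=8=8: mid=2
arr[mid]=6<8: swap arr[0],arr[2]; lo=1,mid=3 → [6,8,8,8,8,6,6,8,6,8]
arr[mid]=8=8: mid=4
arr[mid]=8=8: mid=5
arr[mid]=6<8: swap arr[1],arr[5]; lo=2,mid=6 → [6,6,8,8,8,8,6,8,6,8]
arr[mid]=6<8: swap arr[2],arr[6]; lo=3,mid=7 → [6,6,6,8,8,8,8,8,6,8]
arr[mid]=8=8: mid=8
arr[mid]=6<8: swap arr[3],arr[8]; lo=4,mid=9 → [6,6,6,6,8,8,8,8,8,8]
arr[mid]=8=8: mid=10
end: lo=4, hi=9; arr = [6,6,6,6,8,8,8,8,8,8]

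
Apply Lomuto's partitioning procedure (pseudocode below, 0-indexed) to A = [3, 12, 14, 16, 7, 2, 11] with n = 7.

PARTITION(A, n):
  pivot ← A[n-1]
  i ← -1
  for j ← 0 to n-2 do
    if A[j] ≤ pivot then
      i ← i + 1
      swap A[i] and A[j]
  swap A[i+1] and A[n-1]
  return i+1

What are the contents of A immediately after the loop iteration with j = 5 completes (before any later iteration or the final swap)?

pivot = A[6] = 11; i = -1
j=0: A[0]=3 ≤ 11 → i=0, swap A[0],A[0] (no change) → [3, 12, 14, 16, 7, 2, 11]
j=1: A[1]=12 > 11 → no swap
j=2: A[2]=14 > 11 → no swap
j=3: A[3]=16 > 11 → no swap
j=4: A[4]=7 ≤ 11 → i=1, swap A[1],A[4] → [3, 7, 14, 16, 12, 2, 11]
j=5: A[5]=2 ≤ 11 → i=2, swap A[2],A[5] → [3, 7, 2, 16, 12, 14, 11]
(after j=5) A = [3, 7, 2, 16, 12, 14, 11]

[3, 7, 2, 16, 12, 14, 11]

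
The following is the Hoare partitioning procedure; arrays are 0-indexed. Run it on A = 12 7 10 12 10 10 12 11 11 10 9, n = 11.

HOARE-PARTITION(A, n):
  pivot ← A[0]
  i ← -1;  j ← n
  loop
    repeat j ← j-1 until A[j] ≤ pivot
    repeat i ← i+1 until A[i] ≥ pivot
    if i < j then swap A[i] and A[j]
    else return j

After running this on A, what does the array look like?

9 7 10 10 10 10 11 11 12 12 12

pivot = A[0] = 12; i = -1, j = 11
j→10 (A[10]=9≤12), i→0 (A[0]=12≥12); i<j, swap → 9 7 10 12 10 10 12 11 11 10 12
j→9 (A[9]=10≤12), i→3 (A[3]=12≥12); i<j, swap → 9 7 10 10 10 10 12 11 11 12 12
j→8 (A[8]=11≤12), i→6 (A[6]=12≥12); i<j, swap → 9 7 10 10 10 10 11 11 12 12 12
j→7, i→8; i≥j, return j=7. A = 9 7 10 10 10 10 11 11 12 12 12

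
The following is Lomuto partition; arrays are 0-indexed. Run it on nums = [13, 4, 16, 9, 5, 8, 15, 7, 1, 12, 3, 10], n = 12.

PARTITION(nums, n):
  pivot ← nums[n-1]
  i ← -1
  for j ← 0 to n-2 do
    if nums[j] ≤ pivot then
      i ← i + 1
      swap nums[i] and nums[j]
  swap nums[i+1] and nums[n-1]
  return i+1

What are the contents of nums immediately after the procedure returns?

pivot = nums[11] = 10; i = -1
j=0: nums[0]=13 > 10 → no swap
j=1: nums[1]=4 ≤ 10 → i=0, swap nums[0],nums[1] → [4, 13, 16, 9, 5, 8, 15, 7, 1, 12, 3, 10]
j=2: nums[2]=16 > 10 → no swap
j=3: nums[3]=9 ≤ 10 → i=1, swap nums[1],nums[3] → [4, 9, 16, 13, 5, 8, 15, 7, 1, 12, 3, 10]
j=4: nums[4]=5 ≤ 10 → i=2, swap nums[2],nums[4] → [4, 9, 5, 13, 16, 8, 15, 7, 1, 12, 3, 10]
j=5: nums[5]=8 ≤ 10 → i=3, swap nums[3],nums[5] → [4, 9, 5, 8, 16, 13, 15, 7, 1, 12, 3, 10]
j=6: nums[6]=15 > 10 → no swap
j=7: nums[7]=7 ≤ 10 → i=4, swap nums[4],nums[7] → [4, 9, 5, 8, 7, 13, 15, 16, 1, 12, 3, 10]
j=8: nums[8]=1 ≤ 10 → i=5, swap nums[5],nums[8] → [4, 9, 5, 8, 7, 1, 15, 16, 13, 12, 3, 10]
j=9: nums[9]=12 > 10 → no swap
j=10: nums[10]=3 ≤ 10 → i=6, swap nums[6],nums[10] → [4, 9, 5, 8, 7, 1, 3, 16, 13, 12, 15, 10]
final swap nums[7],nums[11] → [4, 9, 5, 8, 7, 1, 3, 10, 13, 12, 15, 16]; return 7

[4, 9, 5, 8, 7, 1, 3, 10, 13, 12, 15, 16]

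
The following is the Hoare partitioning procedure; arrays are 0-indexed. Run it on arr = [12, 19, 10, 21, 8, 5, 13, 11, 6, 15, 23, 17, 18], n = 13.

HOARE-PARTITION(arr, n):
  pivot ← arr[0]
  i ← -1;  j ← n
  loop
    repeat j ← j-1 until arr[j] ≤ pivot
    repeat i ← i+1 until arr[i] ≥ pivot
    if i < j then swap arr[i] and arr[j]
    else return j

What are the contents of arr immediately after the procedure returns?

pivot=12
j stops at 8 (6), i stops at 0 (12); swap ⇒ [6, 19, 10, 21, 8, 5, 13, 11, 12, 15, 23, 17, 18]
j stops at 7 (11), i stops at 1 (19); swap ⇒ [6, 11, 10, 21, 8, 5, 13, 19, 12, 15, 23, 17, 18]
j stops at 5 (5), i stops at 3 (21); swap ⇒ [6, 11, 10, 5, 8, 21, 13, 19, 12, 15, 23, 17, 18]
j stops at 4, i stops at 5; i≥j ⇒ return 4. arr=[6, 11, 10, 5, 8, 21, 13, 19, 12, 15, 23, 17, 18]

[6, 11, 10, 5, 8, 21, 13, 19, 12, 15, 23, 17, 18]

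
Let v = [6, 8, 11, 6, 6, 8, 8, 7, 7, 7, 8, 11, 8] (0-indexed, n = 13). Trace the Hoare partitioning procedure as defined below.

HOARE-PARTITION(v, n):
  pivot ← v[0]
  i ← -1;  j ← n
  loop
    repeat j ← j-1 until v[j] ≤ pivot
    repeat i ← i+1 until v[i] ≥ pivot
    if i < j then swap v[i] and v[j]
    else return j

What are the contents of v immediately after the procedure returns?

[6, 6, 11, 8, 6, 8, 8, 7, 7, 7, 8, 11, 8]

pivot=6
j stops at 4 (6), i stops at 0 (6); swap ⇒ [6, 8, 11, 6, 6, 8, 8, 7, 7, 7, 8, 11, 8]
j stops at 3 (6), i stops at 1 (8); swap ⇒ [6, 6, 11, 8, 6, 8, 8, 7, 7, 7, 8, 11, 8]
j stops at 1, i stops at 2; i≥j ⇒ return 1. v=[6, 6, 11, 8, 6, 8, 8, 7, 7, 7, 8, 11, 8]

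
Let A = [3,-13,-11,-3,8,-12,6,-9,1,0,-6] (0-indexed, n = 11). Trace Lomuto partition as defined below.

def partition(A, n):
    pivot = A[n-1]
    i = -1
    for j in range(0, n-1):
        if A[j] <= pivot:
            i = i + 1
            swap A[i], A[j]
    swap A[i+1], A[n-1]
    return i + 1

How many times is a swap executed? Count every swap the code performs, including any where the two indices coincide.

pivot = A[10] = -6; i = -1
j=0: A[0]=3 > -6 → no swap
j=1: A[1]=-13 ≤ -6 → i=0, swap A[0],A[1] → [-13,3,-11,-3,8,-12,6,-9,1,0,-6]
j=2: A[2]=-11 ≤ -6 → i=1, swap A[1],A[2] → [-13,-11,3,-3,8,-12,6,-9,1,0,-6]
j=3: A[3]=-3 > -6 → no swap
j=4: A[4]=8 > -6 → no swap
j=5: A[5]=-12 ≤ -6 → i=2, swap A[2],A[5] → [-13,-11,-12,-3,8,3,6,-9,1,0,-6]
j=6: A[6]=6 > -6 → no swap
j=7: A[7]=-9 ≤ -6 → i=3, swap A[3],A[7] → [-13,-11,-12,-9,8,3,6,-3,1,0,-6]
j=8: A[8]=1 > -6 → no swap
j=9: A[9]=0 > -6 → no swap
final swap A[4],A[10] → [-13,-11,-12,-9,-6,3,6,-3,1,0,8]; return 4

5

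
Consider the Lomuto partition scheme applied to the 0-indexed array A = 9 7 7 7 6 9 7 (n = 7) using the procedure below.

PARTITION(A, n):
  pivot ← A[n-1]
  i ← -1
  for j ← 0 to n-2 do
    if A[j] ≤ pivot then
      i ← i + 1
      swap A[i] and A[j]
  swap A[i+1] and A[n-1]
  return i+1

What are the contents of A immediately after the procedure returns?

7 7 7 6 7 9 9

pivot = A[6] = 7; i = -1
j=0: A[0]=9 > 7 → no swap
j=1: A[1]=7 ≤ 7 → i=0, swap A[0],A[1] → 7 9 7 7 6 9 7
j=2: A[2]=7 ≤ 7 → i=1, swap A[1],A[2] → 7 7 9 7 6 9 7
j=3: A[3]=7 ≤ 7 → i=2, swap A[2],A[3] → 7 7 7 9 6 9 7
j=4: A[4]=6 ≤ 7 → i=3, swap A[3],A[4] → 7 7 7 6 9 9 7
j=5: A[5]=9 > 7 → no swap
final swap A[4],A[6] → 7 7 7 6 7 9 9; return 4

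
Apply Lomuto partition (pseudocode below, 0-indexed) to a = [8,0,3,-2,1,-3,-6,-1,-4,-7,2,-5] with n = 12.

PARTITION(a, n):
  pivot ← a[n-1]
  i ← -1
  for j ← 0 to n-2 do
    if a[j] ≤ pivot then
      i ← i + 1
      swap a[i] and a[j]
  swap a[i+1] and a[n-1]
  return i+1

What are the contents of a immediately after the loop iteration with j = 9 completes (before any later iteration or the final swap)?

[-6,-7,3,-2,1,-3,8,-1,-4,0,2,-5]

pivot = a[11] = -5; i = -1
j=0: a[0]=8 > -5 → no swap
j=1: a[1]=0 > -5 → no swap
j=2: a[2]=3 > -5 → no swap
j=3: a[3]=-2 > -5 → no swap
j=4: a[4]=1 > -5 → no swap
j=5: a[5]=-3 > -5 → no swap
j=6: a[6]=-6 ≤ -5 → i=0, swap a[0],a[6] → [-6,0,3,-2,1,-3,8,-1,-4,-7,2,-5]
j=7: a[7]=-1 > -5 → no swap
j=8: a[8]=-4 > -5 → no swap
j=9: a[9]=-7 ≤ -5 → i=1, swap a[1],a[9] → [-6,-7,3,-2,1,-3,8,-1,-4,0,2,-5]
(after j=9) a = [-6,-7,3,-2,1,-3,8,-1,-4,0,2,-5]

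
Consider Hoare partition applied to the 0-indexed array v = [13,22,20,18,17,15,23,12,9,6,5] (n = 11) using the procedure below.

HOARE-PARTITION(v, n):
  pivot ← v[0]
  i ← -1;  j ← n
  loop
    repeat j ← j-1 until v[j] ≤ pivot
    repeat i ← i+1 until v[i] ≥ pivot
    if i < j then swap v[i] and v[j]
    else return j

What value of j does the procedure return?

3

pivot = v[0] = 13; i = -1, j = 11
j→10 (v[10]=5≤13), i→0 (v[0]=13≥13); i<j, swap → [5,22,20,18,17,15,23,12,9,6,13]
j→9 (v[9]=6≤13), i→1 (v[1]=22≥13); i<j, swap → [5,6,20,18,17,15,23,12,9,22,13]
j→8 (v[8]=9≤13), i→2 (v[2]=20≥13); i<j, swap → [5,6,9,18,17,15,23,12,20,22,13]
j→7 (v[7]=12≤13), i→3 (v[3]=18≥13); i<j, swap → [5,6,9,12,17,15,23,18,20,22,13]
j→3, i→4; i≥j, return j=3. v = [5,6,9,12,17,15,23,18,20,22,13]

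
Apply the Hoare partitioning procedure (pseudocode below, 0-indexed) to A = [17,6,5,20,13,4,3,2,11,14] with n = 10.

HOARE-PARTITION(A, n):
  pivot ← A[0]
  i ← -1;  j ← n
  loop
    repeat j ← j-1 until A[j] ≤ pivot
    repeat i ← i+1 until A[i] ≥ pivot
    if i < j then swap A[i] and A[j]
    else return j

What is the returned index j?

7

pivot=17
j stops at 9 (14), i stops at 0 (17); swap ⇒ [14,6,5,20,13,4,3,2,11,17]
j stops at 8 (11), i stops at 3 (20); swap ⇒ [14,6,5,11,13,4,3,2,20,17]
j stops at 7, i stops at 8; i≥j ⇒ return 7. A=[14,6,5,11,13,4,3,2,20,17]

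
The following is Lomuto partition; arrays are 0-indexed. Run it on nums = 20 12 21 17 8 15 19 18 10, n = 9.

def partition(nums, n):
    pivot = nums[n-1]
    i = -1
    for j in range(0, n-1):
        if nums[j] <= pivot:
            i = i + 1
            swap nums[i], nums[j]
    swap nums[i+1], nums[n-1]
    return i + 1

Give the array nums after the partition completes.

pivot=10, i=-1
j=0: 20>10, skip
j=1: 12>10, skip
j=2: 21>10, skip
j=3: 17>10, skip
j=4: 8≤10, i=0, swap(0,4) ⇒ 8 12 21 17 20 15 19 18 10
j=5: 15>10, skip
j=6: 19>10, skip
j=7: 18>10, skip
swap(1,8) ⇒ 8 10 21 17 20 15 19 18 12; return 1

8 10 21 17 20 15 19 18 12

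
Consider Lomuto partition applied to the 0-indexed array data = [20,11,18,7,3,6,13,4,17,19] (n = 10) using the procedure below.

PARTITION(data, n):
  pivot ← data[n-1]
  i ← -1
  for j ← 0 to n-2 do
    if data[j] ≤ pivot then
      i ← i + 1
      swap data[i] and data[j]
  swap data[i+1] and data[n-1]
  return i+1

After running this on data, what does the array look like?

pivot = data[9] = 19; i = -1
j=0: data[0]=20 > 19 → no swap
j=1: data[1]=11 ≤ 19 → i=0, swap data[0],data[1] → [11,20,18,7,3,6,13,4,17,19]
j=2: data[2]=18 ≤ 19 → i=1, swap data[1],data[2] → [11,18,20,7,3,6,13,4,17,19]
j=3: data[3]=7 ≤ 19 → i=2, swap data[2],data[3] → [11,18,7,20,3,6,13,4,17,19]
j=4: data[4]=3 ≤ 19 → i=3, swap data[3],data[4] → [11,18,7,3,20,6,13,4,17,19]
j=5: data[5]=6 ≤ 19 → i=4, swap data[4],data[5] → [11,18,7,3,6,20,13,4,17,19]
j=6: data[6]=13 ≤ 19 → i=5, swap data[5],data[6] → [11,18,7,3,6,13,20,4,17,19]
j=7: data[7]=4 ≤ 19 → i=6, swap data[6],data[7] → [11,18,7,3,6,13,4,20,17,19]
j=8: data[8]=17 ≤ 19 → i=7, swap data[7],data[8] → [11,18,7,3,6,13,4,17,20,19]
final swap data[8],data[9] → [11,18,7,3,6,13,4,17,19,20]; return 8

[11,18,7,3,6,13,4,17,19,20]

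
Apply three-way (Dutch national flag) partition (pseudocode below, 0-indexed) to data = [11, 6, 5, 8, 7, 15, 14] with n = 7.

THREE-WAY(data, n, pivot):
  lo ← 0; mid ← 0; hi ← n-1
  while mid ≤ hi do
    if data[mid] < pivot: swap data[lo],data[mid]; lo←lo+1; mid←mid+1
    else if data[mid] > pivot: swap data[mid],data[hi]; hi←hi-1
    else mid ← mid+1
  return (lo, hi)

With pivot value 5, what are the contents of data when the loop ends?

lo=0 mid=0 hi=6
11>5: swap(0,6), hi=5 ⇒ [14, 6, 5, 8, 7, 15, 11]
14>5: swap(0,5), hi=4 ⇒ [15, 6, 5, 8, 7, 14, 11]
15>5: swap(0,4), hi=3 ⇒ [7, 6, 5, 8, 15, 14, 11]
7>5: swap(0,3), hi=2 ⇒ [8, 6, 5, 7, 15, 14, 11]
8>5: swap(0,2), hi=1 ⇒ [5, 6, 8, 7, 15, 14, 11]
5=5: mid=1
6>5: swap(1,1), hi=0 ⇒ [5, 6, 8, 7, 15, 14, 11]
done. lo=0 hi=0; data=[5, 6, 8, 7, 15, 14, 11]

[5, 6, 8, 7, 15, 14, 11]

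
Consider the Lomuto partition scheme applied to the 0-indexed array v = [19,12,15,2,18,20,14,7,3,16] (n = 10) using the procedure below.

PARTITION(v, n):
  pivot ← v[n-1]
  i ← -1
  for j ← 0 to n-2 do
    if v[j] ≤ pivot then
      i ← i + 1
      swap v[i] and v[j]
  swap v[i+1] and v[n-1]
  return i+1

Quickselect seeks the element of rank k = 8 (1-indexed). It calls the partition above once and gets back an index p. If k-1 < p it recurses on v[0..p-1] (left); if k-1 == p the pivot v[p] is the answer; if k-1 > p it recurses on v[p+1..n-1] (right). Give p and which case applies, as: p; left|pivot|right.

6; right

pivot=16, i=-1
j=0: 19>16, skip
j=1: 12≤16, i=0, swap(0,1) ⇒ [12,19,15,2,18,20,14,7,3,16]
j=2: 15≤16, i=1, swap(1,2) ⇒ [12,15,19,2,18,20,14,7,3,16]
j=3: 2≤16, i=2, swap(2,3) ⇒ [12,15,2,19,18,20,14,7,3,16]
j=4: 18>16, skip
j=5: 20>16, skip
j=6: 14≤16, i=3, swap(3,6) ⇒ [12,15,2,14,18,20,19,7,3,16]
j=7: 7≤16, i=4, swap(4,7) ⇒ [12,15,2,14,7,20,19,18,3,16]
j=8: 3≤16, i=5, swap(5,8) ⇒ [12,15,2,14,7,3,19,18,20,16]
swap(6,9) ⇒ [12,15,2,14,7,3,16,18,20,19]; return 6
p = 6; k-1 = 7 > 6 ⇒ right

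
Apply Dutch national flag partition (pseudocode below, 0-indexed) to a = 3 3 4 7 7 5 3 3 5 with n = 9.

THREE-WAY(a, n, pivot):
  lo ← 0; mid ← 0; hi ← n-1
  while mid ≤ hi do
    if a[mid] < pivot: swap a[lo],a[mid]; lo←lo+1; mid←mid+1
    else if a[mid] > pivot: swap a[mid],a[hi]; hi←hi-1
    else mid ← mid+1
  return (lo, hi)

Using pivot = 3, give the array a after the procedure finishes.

3 3 3 3 5 7 7 5 4

pivot = 3; lo=0, mid=0, hi=8
a[mid]=3=3: mid=1
a[mid]=3=3: mid=2
a[mid]=4>3: swap a[2],a[8]; hi=7 → 3 3 5 7 7 5 3 3 4
a[mid]=5>3: swap a[2],a[7]; hi=6 → 3 3 3 7 7 5 3 5 4
a[mid]=3=3: mid=3
a[mid]=7>3: swap a[3],a[6]; hi=5 → 3 3 3 3 7 5 7 5 4
a[mid]=3=3: mid=4
a[mid]=7>3: swap a[4],a[5]; hi=4 → 3 3 3 3 5 7 7 5 4
a[mid]=5>3: swap a[4],a[4]; hi=3 → 3 3 3 3 5 7 7 5 4
end: lo=0, hi=3; a = 3 3 3 3 5 7 7 5 4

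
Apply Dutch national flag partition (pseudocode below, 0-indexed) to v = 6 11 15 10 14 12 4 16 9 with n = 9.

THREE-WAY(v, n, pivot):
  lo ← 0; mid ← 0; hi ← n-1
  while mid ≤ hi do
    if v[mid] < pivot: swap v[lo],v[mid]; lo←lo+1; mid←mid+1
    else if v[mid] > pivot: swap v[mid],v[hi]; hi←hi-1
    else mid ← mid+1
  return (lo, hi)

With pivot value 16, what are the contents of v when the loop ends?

pivot = 16; lo=0, mid=0, hi=8
v[mid]=6<16: swap v[0],v[0]; lo=1,mid=1 → 6 11 15 10 14 12 4 16 9
v[mid]=11<16: swap v[1],v[1]; lo=2,mid=2 → 6 11 15 10 14 12 4 16 9
v[mid]=15<16: swap v[2],v[2]; lo=3,mid=3 → 6 11 15 10 14 12 4 16 9
v[mid]=10<16: swap v[3],v[3]; lo=4,mid=4 → 6 11 15 10 14 12 4 16 9
v[mid]=14<16: swap v[4],v[4]; lo=5,mid=5 → 6 11 15 10 14 12 4 16 9
v[mid]=12<16: swap v[5],v[5]; lo=6,mid=6 → 6 11 15 10 14 12 4 16 9
v[mid]=4<16: swap v[6],v[6]; lo=7,mid=7 → 6 11 15 10 14 12 4 16 9
v[mid]=16=16: mid=8
v[mid]=9<16: swap v[7],v[8]; lo=8,mid=9 → 6 11 15 10 14 12 4 9 16
end: lo=8, hi=8; v = 6 11 15 10 14 12 4 9 16

6 11 15 10 14 12 4 9 16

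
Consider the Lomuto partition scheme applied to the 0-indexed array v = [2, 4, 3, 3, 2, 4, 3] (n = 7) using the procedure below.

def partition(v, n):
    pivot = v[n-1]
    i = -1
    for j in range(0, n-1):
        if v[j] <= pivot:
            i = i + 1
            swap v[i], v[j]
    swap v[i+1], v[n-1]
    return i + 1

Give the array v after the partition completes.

[2, 3, 3, 2, 3, 4, 4]

pivot = v[6] = 3; i = -1
j=0: v[0]=2 ≤ 3 → i=0, swap v[0],v[0] (no change) → [2, 4, 3, 3, 2, 4, 3]
j=1: v[1]=4 > 3 → no swap
j=2: v[2]=3 ≤ 3 → i=1, swap v[1],v[2] → [2, 3, 4, 3, 2, 4, 3]
j=3: v[3]=3 ≤ 3 → i=2, swap v[2],v[3] → [2, 3, 3, 4, 2, 4, 3]
j=4: v[4]=2 ≤ 3 → i=3, swap v[3],v[4] → [2, 3, 3, 2, 4, 4, 3]
j=5: v[5]=4 > 3 → no swap
final swap v[4],v[6] → [2, 3, 3, 2, 3, 4, 4]; return 4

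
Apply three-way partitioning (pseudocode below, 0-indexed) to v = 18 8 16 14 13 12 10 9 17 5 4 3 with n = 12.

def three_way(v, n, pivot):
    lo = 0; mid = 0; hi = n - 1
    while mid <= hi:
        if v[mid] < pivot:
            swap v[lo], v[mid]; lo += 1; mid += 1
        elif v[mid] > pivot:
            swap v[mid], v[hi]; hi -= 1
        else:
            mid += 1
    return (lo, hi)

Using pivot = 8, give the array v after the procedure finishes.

3 4 5 8 12 10 9 17 13 14 16 18

pivot = 8; lo=0, mid=0, hi=11
v[mid]=18>8: swap v[0],v[11]; hi=10 → 3 8 16 14 13 12 10 9 17 5 4 18
v[mid]=3<8: swap v[0],v[0]; lo=1,mid=1 → 3 8 16 14 13 12 10 9 17 5 4 18
v[mid]=8=8: mid=2
v[mid]=16>8: swap v[2],v[10]; hi=9 → 3 8 4 14 13 12 10 9 17 5 16 18
v[mid]=4<8: swap v[1],v[2]; lo=2,mid=3 → 3 4 8 14 13 12 10 9 17 5 16 18
v[mid]=14>8: swap v[3],v[9]; hi=8 → 3 4 8 5 13 12 10 9 17 14 16 18
v[mid]=5<8: swap v[2],v[3]; lo=3,mid=4 → 3 4 5 8 13 12 10 9 17 14 16 18
v[mid]=13>8: swap v[4],v[8]; hi=7 → 3 4 5 8 17 12 10 9 13 14 16 18
v[mid]=17>8: swap v[4],v[7]; hi=6 → 3 4 5 8 9 12 10 17 13 14 16 18
v[mid]=9>8: swap v[4],v[6]; hi=5 → 3 4 5 8 10 12 9 17 13 14 16 18
v[mid]=10>8: swap v[4],v[5]; hi=4 → 3 4 5 8 12 10 9 17 13 14 16 18
v[mid]=12>8: swap v[4],v[4]; hi=3 → 3 4 5 8 12 10 9 17 13 14 16 18
end: lo=3, hi=3; v = 3 4 5 8 12 10 9 17 13 14 16 18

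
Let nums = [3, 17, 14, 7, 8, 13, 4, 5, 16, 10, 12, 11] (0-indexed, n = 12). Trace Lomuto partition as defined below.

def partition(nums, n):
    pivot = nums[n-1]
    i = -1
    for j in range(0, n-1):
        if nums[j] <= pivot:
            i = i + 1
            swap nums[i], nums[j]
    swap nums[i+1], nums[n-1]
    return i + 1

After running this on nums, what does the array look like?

pivot = nums[11] = 11; i = -1
j=0: nums[0]=3 ≤ 11 → i=0, swap nums[0],nums[0] (no change) → [3, 17, 14, 7, 8, 13, 4, 5, 16, 10, 12, 11]
j=1: nums[1]=17 > 11 → no swap
j=2: nums[2]=14 > 11 → no swap
j=3: nums[3]=7 ≤ 11 → i=1, swap nums[1],nums[3] → [3, 7, 14, 17, 8, 13, 4, 5, 16, 10, 12, 11]
j=4: nums[4]=8 ≤ 11 → i=2, swap nums[2],nums[4] → [3, 7, 8, 17, 14, 13, 4, 5, 16, 10, 12, 11]
j=5: nums[5]=13 > 11 → no swap
j=6: nums[6]=4 ≤ 11 → i=3, swap nums[3],nums[6] → [3, 7, 8, 4, 14, 13, 17, 5, 16, 10, 12, 11]
j=7: nums[7]=5 ≤ 11 → i=4, swap nums[4],nums[7] → [3, 7, 8, 4, 5, 13, 17, 14, 16, 10, 12, 11]
j=8: nums[8]=16 > 11 → no swap
j=9: nums[9]=10 ≤ 11 → i=5, swap nums[5],nums[9] → [3, 7, 8, 4, 5, 10, 17, 14, 16, 13, 12, 11]
j=10: nums[10]=12 > 11 → no swap
final swap nums[6],nums[11] → [3, 7, 8, 4, 5, 10, 11, 14, 16, 13, 12, 17]; return 6

[3, 7, 8, 4, 5, 10, 11, 14, 16, 13, 12, 17]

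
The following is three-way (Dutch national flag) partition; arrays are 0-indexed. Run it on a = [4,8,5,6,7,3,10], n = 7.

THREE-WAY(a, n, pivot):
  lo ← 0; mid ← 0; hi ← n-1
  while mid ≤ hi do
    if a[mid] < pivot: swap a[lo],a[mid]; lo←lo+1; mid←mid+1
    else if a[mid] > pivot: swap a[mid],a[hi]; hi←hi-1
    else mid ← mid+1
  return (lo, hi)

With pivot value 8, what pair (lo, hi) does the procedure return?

(5, 5)

pivot = 8; lo=0, mid=0, hi=6
a[mid]=4<8: swap a[0],a[0]; lo=1,mid=1 → [4,8,5,6,7,3,10]
a[mid]=8=8: mid=2
a[mid]=5<8: swap a[1],a[2]; lo=2,mid=3 → [4,5,8,6,7,3,10]
a[mid]=6<8: swap a[2],a[3]; lo=3,mid=4 → [4,5,6,8,7,3,10]
a[mid]=7<8: swap a[3],a[4]; lo=4,mid=5 → [4,5,6,7,8,3,10]
a[mid]=3<8: swap a[4],a[5]; lo=5,mid=6 → [4,5,6,7,3,8,10]
a[mid]=10>8: swap a[6],a[6]; hi=5 → [4,5,6,7,3,8,10]
end: lo=5, hi=5; a = [4,5,6,7,3,8,10]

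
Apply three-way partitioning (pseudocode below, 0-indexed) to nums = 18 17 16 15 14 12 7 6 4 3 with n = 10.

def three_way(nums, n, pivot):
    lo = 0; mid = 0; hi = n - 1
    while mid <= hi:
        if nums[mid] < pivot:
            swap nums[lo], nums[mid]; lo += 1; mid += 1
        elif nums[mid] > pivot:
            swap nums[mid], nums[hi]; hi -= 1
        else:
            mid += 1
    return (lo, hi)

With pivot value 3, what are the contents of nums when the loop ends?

3 16 15 14 12 7 6 4 17 18

lo=0 mid=0 hi=9
18>3: swap(0,9), hi=8 ⇒ 3 17 16 15 14 12 7 6 4 18
3=3: mid=1
17>3: swap(1,8), hi=7 ⇒ 3 4 16 15 14 12 7 6 17 18
4>3: swap(1,7), hi=6 ⇒ 3 6 16 15 14 12 7 4 17 18
6>3: swap(1,6), hi=5 ⇒ 3 7 16 15 14 12 6 4 17 18
7>3: swap(1,5), hi=4 ⇒ 3 12 16 15 14 7 6 4 17 18
12>3: swap(1,4), hi=3 ⇒ 3 14 16 15 12 7 6 4 17 18
14>3: swap(1,3), hi=2 ⇒ 3 15 16 14 12 7 6 4 17 18
15>3: swap(1,2), hi=1 ⇒ 3 16 15 14 12 7 6 4 17 18
16>3: swap(1,1), hi=0 ⇒ 3 16 15 14 12 7 6 4 17 18
done. lo=0 hi=0; nums=3 16 15 14 12 7 6 4 17 18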